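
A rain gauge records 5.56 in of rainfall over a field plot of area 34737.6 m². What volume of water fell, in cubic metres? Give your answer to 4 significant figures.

Depth: 5.56 in × 25.4 = 141.224 mm.
1 mm over 1 m² is 1 L, so volume = 141.224 × 34737.6 = 4905782.8 L = 4906 m³.

4906 cubic metres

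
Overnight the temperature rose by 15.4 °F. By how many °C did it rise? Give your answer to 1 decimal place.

Converting a difference, only the 9/5 scale factor applies: Δ°C = 15.4 × 0.5556 = 8.6 °C.

8.6 °C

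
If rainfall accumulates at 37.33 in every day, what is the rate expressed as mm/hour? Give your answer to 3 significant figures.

37.33 in/day × 25.4 mm/in × 0.0416667 day/hour = 39.5 mm/hour.

39.5 mm/hour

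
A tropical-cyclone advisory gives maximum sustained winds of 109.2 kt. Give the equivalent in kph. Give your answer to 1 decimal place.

202.2 km/h

1 kt = 1.852 km/h, so 109.2 × 1.852 = 202.2 km/h.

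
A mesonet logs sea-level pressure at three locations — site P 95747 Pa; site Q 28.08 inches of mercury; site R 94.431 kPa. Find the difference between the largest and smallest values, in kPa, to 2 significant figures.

1.3 kPa

site P: 95747 Pa = 95.747 kPa.
site Q: 28.08 inHg = 95.090 kPa.
Spread: 95.747 − 94.431 = 1.3 kPa.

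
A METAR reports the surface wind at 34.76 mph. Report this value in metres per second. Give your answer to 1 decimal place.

15.5 m/s

1 mph = 0.44704 m/s, so 34.76 × 0.44704 = 15.5 m/s.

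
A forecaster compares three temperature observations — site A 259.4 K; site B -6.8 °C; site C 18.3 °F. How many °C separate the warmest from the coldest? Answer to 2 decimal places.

6.95 °C

site A: 259.4 K = -13.750 °C.
site C: 18.3 °F = -7.611 °C.
Spread: (-6.800) − (-13.750) = 6.950 °C.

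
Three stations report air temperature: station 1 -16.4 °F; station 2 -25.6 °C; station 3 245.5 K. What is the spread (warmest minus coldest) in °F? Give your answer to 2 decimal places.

3.69 °F

station 1: -16.4 °F = -26.889 °C.
station 3: 245.5 K = -27.650 °C.
Spread: (-25.600) − (-27.650) = 2.050 °C = 3.69 °F.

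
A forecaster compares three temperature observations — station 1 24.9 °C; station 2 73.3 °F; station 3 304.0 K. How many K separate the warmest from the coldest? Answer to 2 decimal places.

station 2: 73.3 °F = 22.944 °C.
station 3: 304.0 K = 30.850 °C.
Spread: 30.850 − 22.944 = 7.906 °C.

7.91 K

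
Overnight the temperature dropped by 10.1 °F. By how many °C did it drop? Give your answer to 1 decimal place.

5.6 °C

For a temperature change the 32° offset cancels: Δ°C = 10.1 × 0.5556 = 5.6 °C.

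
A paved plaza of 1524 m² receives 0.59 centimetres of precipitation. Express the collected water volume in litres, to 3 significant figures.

Depth: 0.59 cm × 10 = 5.9 mm.
1 mm over 1 m² is 1 L, so volume = 5.9 × 1524 = 8991.6 L ≈ 8990 L.

8990 litres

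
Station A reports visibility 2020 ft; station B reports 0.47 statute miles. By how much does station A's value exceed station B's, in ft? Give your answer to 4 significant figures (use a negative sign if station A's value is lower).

station B: 0.47 SM = 2481.600 ft.
Difference: 2020.000 − 2481.600 = -461.6 ft.

-461.6 ft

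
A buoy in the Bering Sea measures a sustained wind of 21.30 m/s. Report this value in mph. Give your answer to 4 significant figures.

1 m/s = 2.23694 mph, so 21.30 × 2.23694 = 47.65 mph.

47.65 mph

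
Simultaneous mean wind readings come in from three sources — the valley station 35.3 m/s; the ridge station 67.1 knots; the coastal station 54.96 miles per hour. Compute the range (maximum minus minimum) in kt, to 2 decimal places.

the valley station: 35.3 m/s = 68.6177 kt.
the coastal station: 54.96 mph = 47.7589 kt.
Spread: 68.6177 − 47.7589 = 20.86 kt.

20.86 kt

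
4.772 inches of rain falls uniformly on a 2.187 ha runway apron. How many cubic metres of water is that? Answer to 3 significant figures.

Depth: 4.772 in × 25.4 = 121.2088 mm.
Area: 2.187 ha = 21870 m².
1 mm over 1 m² is 1 L, so volume = 121.2088 × 21870 = 2650836.5 L = 2650 m³.

2650 cubic metres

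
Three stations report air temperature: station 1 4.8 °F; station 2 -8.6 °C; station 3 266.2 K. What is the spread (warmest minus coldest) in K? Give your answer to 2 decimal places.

station 1: 4.8 °F = -15.111 °C.
station 3: 266.2 K = -6.950 °C.
Spread: (-6.950) − (-15.111) = 8.161 °C.

8.16 K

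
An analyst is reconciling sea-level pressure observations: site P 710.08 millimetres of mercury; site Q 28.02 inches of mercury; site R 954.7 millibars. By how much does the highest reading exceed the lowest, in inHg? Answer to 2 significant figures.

site P: 710.08 mmHg = 27.9559 inHg.
site R: 954.7 mb = 28.1923 inHg.
Spread: 28.1923 − 27.9559 = 0.24 inHg.

0.24 inHg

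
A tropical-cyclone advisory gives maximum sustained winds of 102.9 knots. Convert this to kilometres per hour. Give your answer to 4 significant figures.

190.6 km/h

1 kt = 1.852 km/h, so 102.9 × 1.852 = 190.6 km/h.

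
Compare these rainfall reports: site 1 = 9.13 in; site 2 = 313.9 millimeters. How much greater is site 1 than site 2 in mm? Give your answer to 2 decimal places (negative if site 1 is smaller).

-82.00 mm

site 1: 9.13 in = 231.9020 mm.
Difference: 231.9020 − 313.9000 = -82.00 mm.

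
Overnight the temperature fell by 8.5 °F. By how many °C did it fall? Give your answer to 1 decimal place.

A change of 1 °C equals a change of 1.8 °F: Δ°C = 8.5 × 0.5556 = 4.7 °C.

4.7 °C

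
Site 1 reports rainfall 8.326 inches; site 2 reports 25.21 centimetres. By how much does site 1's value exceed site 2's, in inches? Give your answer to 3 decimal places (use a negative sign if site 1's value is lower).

site 2: 25.21 cm = 9.92520 in.
Difference: 8.32600 − 9.92520 = -1.599 in.

-1.599 in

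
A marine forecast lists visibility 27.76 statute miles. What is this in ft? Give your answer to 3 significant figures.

147000 ft

1 SM = 5280 ft, so 27.76 × 5280 = 147000 ft.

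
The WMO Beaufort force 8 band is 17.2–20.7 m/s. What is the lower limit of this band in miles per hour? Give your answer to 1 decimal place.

17.2–20.7 m/s × 2.237 = 38.5–46.3 mph.

38.5 mph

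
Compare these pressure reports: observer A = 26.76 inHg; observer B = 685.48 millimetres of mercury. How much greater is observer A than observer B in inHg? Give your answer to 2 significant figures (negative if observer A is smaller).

observer B: 685.48 mmHg = 26.9874 inHg.
Difference: 26.7600 − 26.9874 = -0.23 inHg.

-0.23 inHg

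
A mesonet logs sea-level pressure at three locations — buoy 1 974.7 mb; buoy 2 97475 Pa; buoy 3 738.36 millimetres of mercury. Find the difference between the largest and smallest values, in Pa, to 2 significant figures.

970 Pa

buoy 1: 974.7 mb = 97470.00 Pa.
buoy 3: 738.36 mmHg = 98439.92 Pa.
Spread: 98439.92 − 97470.00 = 970 Pa.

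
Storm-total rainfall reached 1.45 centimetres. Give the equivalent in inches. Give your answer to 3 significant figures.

1 cm = 0.393701 in, so 1.45 × 0.393701 = 0.571 in.

0.571 in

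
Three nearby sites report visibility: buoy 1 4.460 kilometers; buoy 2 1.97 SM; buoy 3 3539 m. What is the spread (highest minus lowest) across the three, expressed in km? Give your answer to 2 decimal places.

1.29 km

buoy 2: 1.97 SM = 3.1704 km.
buoy 3: 3539 m = 3.5390 km.
Spread: 4.4600 − 3.1704 = 1.29 km.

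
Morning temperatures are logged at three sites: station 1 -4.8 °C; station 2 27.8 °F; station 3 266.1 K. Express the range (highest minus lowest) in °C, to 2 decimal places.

4.72 °C

station 2: 27.8 °F = -2.333 °C.
station 3: 266.1 K = -7.050 °C.
Spread: (-2.333) − (-7.050) = 4.717 °C.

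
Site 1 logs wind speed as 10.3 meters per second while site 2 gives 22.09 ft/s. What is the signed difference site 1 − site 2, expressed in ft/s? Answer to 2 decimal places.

site 1: 10.3 m/s = 33.7927 ft/s.
Difference: 33.7927 − 22.0900 = 11.70 ft/s.

11.70 ft/s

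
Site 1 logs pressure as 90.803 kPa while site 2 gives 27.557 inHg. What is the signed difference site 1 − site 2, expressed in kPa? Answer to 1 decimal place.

-2.5 kPa

site 2: 27.557 inHg = 93.319 kPa.
Difference: 90.803 − 93.319 = -2.5 kPa.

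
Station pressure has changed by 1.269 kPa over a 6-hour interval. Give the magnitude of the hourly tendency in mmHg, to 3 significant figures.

1.269 kPa / 6 h × 7.50062 mmHg/kPa = 1.59 mmHg/h.

1.59 mmHg per hour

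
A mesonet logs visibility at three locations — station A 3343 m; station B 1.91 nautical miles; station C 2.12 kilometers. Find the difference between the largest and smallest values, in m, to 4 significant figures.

1417 m

station B: 1.91 nmi = 3537.32 m.
station C: 2.12 km = 2120.00 m.
Spread: 3537.32 − 2120.00 = 1417 m.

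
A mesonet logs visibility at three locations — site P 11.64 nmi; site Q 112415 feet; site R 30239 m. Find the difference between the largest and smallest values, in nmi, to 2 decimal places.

6.86 nmi

site Q: 112415 ft = 18.5011 nmi.
site R: 30239 m = 16.3278 nmi.
Spread: 18.5011 − 11.6400 = 6.86 nmi.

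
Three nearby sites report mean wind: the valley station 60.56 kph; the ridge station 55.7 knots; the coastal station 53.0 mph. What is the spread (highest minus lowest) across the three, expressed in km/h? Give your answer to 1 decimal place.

42.6 km/h

the ridge station: 55.7 kt = 103.156 km/h.
the coastal station: 53.0 mph = 85.295 km/h.
Spread: 103.156 − 60.560 = 42.6 km/h.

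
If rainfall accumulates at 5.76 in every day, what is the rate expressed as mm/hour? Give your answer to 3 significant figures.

6.10 mm/hour

5.76 in/day × 25.4 mm/in × 0.0416667 day/hour = 6.10 mm/hour.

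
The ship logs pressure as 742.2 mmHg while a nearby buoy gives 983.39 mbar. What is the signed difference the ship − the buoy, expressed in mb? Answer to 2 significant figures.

6.1 mb

the ship: 742.2 mmHg = 989.519 mb.
Difference: 989.519 − 983.390 = 6.1 mb.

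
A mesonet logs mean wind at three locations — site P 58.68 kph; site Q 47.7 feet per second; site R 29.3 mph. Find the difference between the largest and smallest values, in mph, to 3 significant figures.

7.16 mph

site P: 58.68 km/h = 36.4621 mph.
site Q: 47.7 ft/s = 32.5227 mph.
Spread: 36.4621 − 29.3000 = 7.16 mph.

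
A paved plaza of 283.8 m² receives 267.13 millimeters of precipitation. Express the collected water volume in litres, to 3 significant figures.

1 mm over 1 m² is 1 L, so volume = 267.13 × 283.8 = 75811.494 L ≈ 75800 L.

75800 litres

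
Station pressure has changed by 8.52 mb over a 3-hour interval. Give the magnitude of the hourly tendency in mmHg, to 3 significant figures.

2.13 mmHg per hour

8.52 mb / 3 h × 0.750062 mmHg/mb = 2.13 mmHg/h.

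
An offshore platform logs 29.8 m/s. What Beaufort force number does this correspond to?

Beaufort force 11

29.8 m/s lies in the Beaufort 11 band (violent storm, 28.5–32.6 m/s).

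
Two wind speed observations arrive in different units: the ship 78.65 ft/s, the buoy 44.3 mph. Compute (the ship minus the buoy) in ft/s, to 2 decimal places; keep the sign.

the buoy: 44.3 mph = 64.9733 ft/s.
Difference: 78.6500 − 64.9733 = 13.68 ft/s.

13.68 ft/s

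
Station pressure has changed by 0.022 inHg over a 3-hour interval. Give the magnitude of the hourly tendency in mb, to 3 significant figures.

0.248 mb per hour

0.022 inHg / 3 h × 33.8639 mb/inHg = 0.248 mb/h.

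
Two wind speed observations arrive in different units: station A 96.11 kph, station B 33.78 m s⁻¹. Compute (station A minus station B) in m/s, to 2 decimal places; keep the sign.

station A: 96.11 km/h = 26.6972 m/s.
Difference: 26.6972 − 33.7800 = -7.08 m/s.

-7.08 m/s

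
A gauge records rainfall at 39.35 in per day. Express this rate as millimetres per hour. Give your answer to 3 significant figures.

41.6 mm/hour

39.35 in/day × 25.4 mm/in × 0.0416667 day/hour = 41.6 mm/hour.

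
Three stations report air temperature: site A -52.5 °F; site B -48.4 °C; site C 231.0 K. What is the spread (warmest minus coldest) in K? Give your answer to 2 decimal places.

site A: -52.5 °F = -46.944 °C.
site C: 231.0 K = -42.150 °C.
Spread: (-42.150) − (-48.400) = 6.250 °C.

6.25 K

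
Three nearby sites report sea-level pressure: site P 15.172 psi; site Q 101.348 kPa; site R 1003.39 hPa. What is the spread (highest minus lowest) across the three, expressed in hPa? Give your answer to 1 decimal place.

site P: 15.172 psi = 1046.073 hPa.
site Q: 101.348 kPa = 1013.480 hPa.
Spread: 1046.073 − 1003.390 = 42.7 hPa.

42.7 hPa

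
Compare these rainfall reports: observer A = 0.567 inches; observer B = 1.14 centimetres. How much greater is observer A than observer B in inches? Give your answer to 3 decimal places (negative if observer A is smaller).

observer B: 1.14 cm = 0.44882 in.
Difference: 0.56700 − 0.44882 = 0.118 in.

0.118 in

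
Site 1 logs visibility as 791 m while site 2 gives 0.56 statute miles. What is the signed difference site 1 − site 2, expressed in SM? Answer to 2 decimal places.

-0.07 SM

site 1: 791 m = 0.4915 SM.
Difference: 0.4915 − 0.5600 = -0.07 SM.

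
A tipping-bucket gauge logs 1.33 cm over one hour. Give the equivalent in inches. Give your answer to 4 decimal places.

0.5236 in

1 cm = 0.393701 in, so 1.33 × 0.393701 = 0.5236 in.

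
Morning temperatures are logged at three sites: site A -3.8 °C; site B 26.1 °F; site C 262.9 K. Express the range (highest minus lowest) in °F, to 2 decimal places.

12.55 °F

site B: 26.1 °F = -3.278 °C.
site C: 262.9 K = -10.250 °C.
Spread: (-3.278) − (-10.250) = 6.972 °C = 12.55 °F.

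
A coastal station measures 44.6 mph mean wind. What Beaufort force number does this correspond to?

44.6 mph = 19.9 m/s, which is Beaufort 8 (gale, 17.2–20.7 m/s).

Beaufort force 8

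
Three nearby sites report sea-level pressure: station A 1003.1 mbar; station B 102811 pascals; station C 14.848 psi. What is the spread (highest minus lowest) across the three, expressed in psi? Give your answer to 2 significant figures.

0.36 psi

station A: 1003.1 mb = 14.5487 psi.
station B: 102811 Pa = 14.9115 psi.
Spread: 14.9115 − 14.5487 = 0.36 psi.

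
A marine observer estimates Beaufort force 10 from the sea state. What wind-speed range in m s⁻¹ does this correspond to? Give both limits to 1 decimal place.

24.5 to 28.4 m/s

Beaufort 10 (storm) spans 24.5–28.4 m/s.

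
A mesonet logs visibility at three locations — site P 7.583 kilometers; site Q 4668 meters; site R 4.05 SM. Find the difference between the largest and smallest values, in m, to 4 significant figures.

site P: 7.583 km = 7583.00 m.
site R: 4.05 SM = 6517.84 m.
Spread: 7583.00 − 4668.00 = 2915 m.

2915 m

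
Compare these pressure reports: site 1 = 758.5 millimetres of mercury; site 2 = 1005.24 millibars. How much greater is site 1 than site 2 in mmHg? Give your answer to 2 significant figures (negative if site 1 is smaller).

4.5 mmHg

site 2: 1005.24 mb = 753.992 mmHg.
Difference: 758.500 − 753.992 = 4.5 mmHg.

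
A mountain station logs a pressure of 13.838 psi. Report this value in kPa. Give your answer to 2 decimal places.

1 psi = 6.89476 kPa, so 13.838 × 6.89476 = 95.41 kPa.

95.41 kPa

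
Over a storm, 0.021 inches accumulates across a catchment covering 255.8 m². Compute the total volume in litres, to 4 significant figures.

136.4 litres

Depth: 0.021 in × 25.4 = 0.5334 mm.
1 mm over 1 m² is 1 L, so volume = 0.5334 × 255.8 = 136.44372 L ≈ 136.4 L.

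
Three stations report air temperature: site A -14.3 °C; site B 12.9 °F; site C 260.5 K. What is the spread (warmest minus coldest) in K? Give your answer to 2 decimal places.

3.69 K

site B: 12.9 °F = -10.611 °C.
site C: 260.5 K = -12.650 °C.
Spread: (-10.611) − (-14.300) = 3.689 °C.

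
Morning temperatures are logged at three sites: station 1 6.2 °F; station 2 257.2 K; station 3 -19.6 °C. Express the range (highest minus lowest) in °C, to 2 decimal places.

5.27 °C

station 1: 6.2 °F = -14.333 °C.
station 2: 257.2 K = -15.950 °C.
Spread: (-14.333) − (-19.600) = 5.267 °C.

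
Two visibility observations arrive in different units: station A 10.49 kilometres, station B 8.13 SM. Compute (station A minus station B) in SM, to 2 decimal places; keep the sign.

-1.61 SM

station A: 10.49 km = 6.5182 SM.
Difference: 6.5182 − 8.1300 = -1.61 SM.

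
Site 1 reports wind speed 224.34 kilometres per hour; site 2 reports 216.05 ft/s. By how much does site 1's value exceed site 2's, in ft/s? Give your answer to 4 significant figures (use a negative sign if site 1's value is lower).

site 1: 224.34 km/h = 204.4510 ft/s.
Difference: 204.4510 − 216.0500 = -11.60 ft/s.

-11.60 ft/s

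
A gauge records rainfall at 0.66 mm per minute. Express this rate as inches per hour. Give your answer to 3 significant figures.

1.56 in/hour

0.66 mm/minute × 0.0393701 in/mm × 60 minute/hour = 1.56 in/hour.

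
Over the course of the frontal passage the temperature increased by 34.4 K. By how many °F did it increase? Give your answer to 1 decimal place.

61.9 °F

For a temperature change the 32° offset cancels: Δ°F = 34.4 × 1.8 = 61.9 °F.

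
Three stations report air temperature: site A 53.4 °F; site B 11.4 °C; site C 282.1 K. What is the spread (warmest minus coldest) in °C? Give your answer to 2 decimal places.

site A: 53.4 °F = 11.889 °C.
site C: 282.1 K = 8.950 °C.
Spread: 11.889 − 8.950 = 2.939 °C.

2.94 °C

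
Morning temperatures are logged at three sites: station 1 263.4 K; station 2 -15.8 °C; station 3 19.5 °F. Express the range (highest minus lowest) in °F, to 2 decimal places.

station 1: 263.4 K = -9.750 °C.
station 3: 19.5 °F = -6.944 °C.
Spread: (-6.944) − (-15.800) = 8.856 °C = 15.94 °F.

15.94 °F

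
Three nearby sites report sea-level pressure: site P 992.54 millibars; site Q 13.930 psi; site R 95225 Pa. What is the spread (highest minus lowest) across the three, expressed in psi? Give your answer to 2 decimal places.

0.58 psi

site P: 992.54 mb = 14.3956 psi.
site R: 95225 Pa = 13.8112 psi.
Spread: 14.3956 − 13.8112 = 0.58 psi.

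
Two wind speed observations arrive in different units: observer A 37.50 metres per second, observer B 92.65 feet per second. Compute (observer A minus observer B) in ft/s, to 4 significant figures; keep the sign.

observer A: 37.50 m/s = 123.0315 ft/s.
Difference: 123.0315 − 92.6500 = 30.38 ft/s.

30.38 ft/s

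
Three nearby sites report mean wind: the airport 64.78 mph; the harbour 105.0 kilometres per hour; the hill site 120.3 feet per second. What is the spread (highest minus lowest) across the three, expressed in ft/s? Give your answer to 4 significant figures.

25.29 ft/s

the airport: 64.78 mph = 95.0107 ft/s.
the harbour: 105.0 km/h = 95.6912 ft/s.
Spread: 120.3000 − 95.0107 = 25.29 ft/s.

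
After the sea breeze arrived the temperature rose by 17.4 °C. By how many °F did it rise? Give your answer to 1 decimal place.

A change of 1 °C equals a change of 1.8 °F: Δ°F = 17.4 × 1.8 = 31.3 °F.

31.3 °F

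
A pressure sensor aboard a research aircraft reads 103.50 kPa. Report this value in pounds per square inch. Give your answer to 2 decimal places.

15.01 psi

1 kPa = 0.145038 psi, so 103.50 × 0.145038 = 15.01 psi.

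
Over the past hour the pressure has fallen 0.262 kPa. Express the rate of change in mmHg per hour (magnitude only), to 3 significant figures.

1.97 mmHg per hour

0.262 kPa / 1 h × 7.50062 mmHg/kPa = 1.97 mmHg/h.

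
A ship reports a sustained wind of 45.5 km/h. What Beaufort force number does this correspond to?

45.5 km/h = 12.6 m/s, which is Beaufort 6 (strong breeze, 10.8–13.8 m/s).

Beaufort force 6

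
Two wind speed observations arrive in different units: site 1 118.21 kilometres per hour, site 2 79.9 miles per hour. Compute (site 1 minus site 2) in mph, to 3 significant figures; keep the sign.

-6.45 mph

site 1: 118.21 km/h = 73.4523 mph.
Difference: 73.4523 − 79.9000 = -6.45 mph.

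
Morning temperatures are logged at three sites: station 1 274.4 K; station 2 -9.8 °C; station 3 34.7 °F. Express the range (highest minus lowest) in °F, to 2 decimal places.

station 1: 274.4 K = 1.250 °C.
station 3: 34.7 °F = 1.500 °C.
Spread: 1.500 − (-9.800) = 11.300 °C = 20.34 °F.

20.34 °F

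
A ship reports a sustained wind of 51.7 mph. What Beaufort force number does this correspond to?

51.7 mph = 23.1 m/s, which is Beaufort 9 (strong gale, 20.8–24.4 m/s).

Beaufort force 9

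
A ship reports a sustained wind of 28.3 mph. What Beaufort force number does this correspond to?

Beaufort force 6

28.3 mph = 12.7 m/s, which is Beaufort 6 (strong breeze, 10.8–13.8 m/s).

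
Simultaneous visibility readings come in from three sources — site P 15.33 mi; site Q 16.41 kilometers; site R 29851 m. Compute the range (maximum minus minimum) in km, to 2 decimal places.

site P: 15.33 SM = 24.6712 km.
site R: 29851 m = 29.8510 km.
Spread: 29.8510 − 16.4100 = 13.44 km.

13.44 km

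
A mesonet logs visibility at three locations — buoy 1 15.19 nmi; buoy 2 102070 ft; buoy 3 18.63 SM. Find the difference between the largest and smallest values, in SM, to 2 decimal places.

buoy 1: 15.19 nmi = 17.4803 SM.
buoy 2: 102070 ft = 19.3314 SM.
Spread: 19.3314 − 17.4803 = 1.85 SM.

1.85 SM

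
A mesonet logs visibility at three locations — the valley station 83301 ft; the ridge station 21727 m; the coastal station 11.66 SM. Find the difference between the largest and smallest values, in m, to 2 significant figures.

the valley station: 83301 ft = 25390.14 m.
the coastal station: 11.66 SM = 18764.95 m.
Spread: 25390.14 − 18764.95 = 6600 m.

6600 m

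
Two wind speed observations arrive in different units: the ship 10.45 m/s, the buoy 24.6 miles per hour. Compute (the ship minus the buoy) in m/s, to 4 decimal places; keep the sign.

-0.5472 m/s

the buoy: 24.6 mph = 10.997184 m/s.
Difference: 10.450000 − 10.997184 = -0.5472 m/s.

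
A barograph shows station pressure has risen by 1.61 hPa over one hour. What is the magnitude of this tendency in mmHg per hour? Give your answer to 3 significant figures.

1.61 hPa / 1 h × 0.750062 mmHg/hPa = 1.21 mmHg/h.

1.21 mmHg per hour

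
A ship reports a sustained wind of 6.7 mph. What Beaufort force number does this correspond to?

6.7 mph = 3.0 m/s, which is Beaufort 2 (light breeze, 1.6–3.3 m/s).

Beaufort force 2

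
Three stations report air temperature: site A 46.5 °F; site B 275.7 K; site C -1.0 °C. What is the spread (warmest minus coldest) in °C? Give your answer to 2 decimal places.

site A: 46.5 °F = 8.056 °C.
site B: 275.7 K = 2.550 °C.
Spread: 8.056 − (-1.000) = 9.056 °C.

9.06 °C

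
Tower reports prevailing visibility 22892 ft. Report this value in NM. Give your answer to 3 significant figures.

3.77 nmi

1 ft = 0.000164579 nmi, so 22892 × 0.000164579 = 3.77 nmi.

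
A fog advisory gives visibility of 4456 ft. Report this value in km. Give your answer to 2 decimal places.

1.36 km

1 ft = 0.0003048 km, so 4456 × 0.0003048 = 1.36 km.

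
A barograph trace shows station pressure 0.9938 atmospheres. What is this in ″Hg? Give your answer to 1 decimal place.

1 atm = 29.9213 inHg, so 0.9938 × 29.9213 = 29.7 inHg.

29.7 inHg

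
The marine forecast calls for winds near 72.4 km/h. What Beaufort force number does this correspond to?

72.4 km/h = 20.1 m/s, which is Beaufort 8 (gale, 17.2–20.7 m/s).

Beaufort force 8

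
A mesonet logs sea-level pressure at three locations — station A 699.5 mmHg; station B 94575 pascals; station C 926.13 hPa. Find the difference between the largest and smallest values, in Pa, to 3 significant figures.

station A: 699.5 mmHg = 93259.01 Pa.
station C: 926.13 hPa = 92613.00 Pa.
Spread: 94575.00 − 92613.00 = 1960 Pa.

1960 Pa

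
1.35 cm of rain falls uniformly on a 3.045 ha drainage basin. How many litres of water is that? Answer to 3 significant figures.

Depth: 1.35 cm × 10 = 13.5 mm.
Area: 3.045 ha = 30450 m².
1 mm over 1 m² is 1 L, so volume = 13.5 × 30450 = 411075 L ≈ 411000 L.

411000 litres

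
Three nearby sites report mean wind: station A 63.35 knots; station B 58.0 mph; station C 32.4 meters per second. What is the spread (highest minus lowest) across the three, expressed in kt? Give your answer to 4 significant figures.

12.95 kt

station B: 58.0 mph = 50.4006 kt.
station C: 32.4 m/s = 62.9806 kt.
Spread: 63.3500 − 50.4006 = 12.95 kt.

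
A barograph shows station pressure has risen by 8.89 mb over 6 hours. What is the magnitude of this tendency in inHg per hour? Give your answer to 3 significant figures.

8.89 mb / 6 h × 0.02953 inHg/mb = 0.0438 inHg/h.

0.0438 inHg per hour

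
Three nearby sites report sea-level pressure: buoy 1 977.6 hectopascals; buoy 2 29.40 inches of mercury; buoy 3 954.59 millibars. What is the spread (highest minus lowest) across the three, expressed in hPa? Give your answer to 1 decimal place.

41.0 hPa

buoy 2: 29.40 inHg = 995.598 hPa.
buoy 3: 954.59 mb = 954.590 hPa.
Spread: 995.598 − 954.590 = 41.0 hPa.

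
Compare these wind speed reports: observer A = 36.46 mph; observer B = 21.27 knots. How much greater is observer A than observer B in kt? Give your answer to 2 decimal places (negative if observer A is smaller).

10.41 kt

observer A: 36.46 mph = 31.6829 kt.
Difference: 31.6829 − 21.2700 = 10.41 kt.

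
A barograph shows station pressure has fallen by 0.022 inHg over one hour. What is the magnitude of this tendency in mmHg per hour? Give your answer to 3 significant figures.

0.022 inHg / 1 h × 25.4 mmHg/inHg = 0.559 mmHg/h.

0.559 mmHg per hour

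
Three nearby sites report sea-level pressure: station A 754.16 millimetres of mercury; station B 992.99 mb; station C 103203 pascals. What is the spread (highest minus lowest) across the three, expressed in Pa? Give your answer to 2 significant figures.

3900 Pa

station A: 754.16 mmHg = 100546.41 Pa.
station B: 992.99 mb = 99299.00 Pa.
Spread: 103203.00 − 99299.00 = 3900 Pa.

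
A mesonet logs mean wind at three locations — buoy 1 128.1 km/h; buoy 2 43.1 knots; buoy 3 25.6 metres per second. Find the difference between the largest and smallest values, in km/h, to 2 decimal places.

buoy 2: 43.1 kt = 79.8212 km/h.
buoy 3: 25.6 m/s = 92.1600 km/h.
Spread: 128.1000 − 79.8212 = 48.28 km/h.

48.28 km/h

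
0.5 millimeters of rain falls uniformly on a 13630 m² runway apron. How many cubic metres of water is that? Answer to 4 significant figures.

1 mm over 1 m² is 1 L, so volume = 0.5 × 13630 = 6815 L = 6.815 m³.

6.815 cubic metres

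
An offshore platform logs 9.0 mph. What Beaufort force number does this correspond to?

9.0 mph = 4.0 m/s, which is Beaufort 3 (gentle breeze, 3.4–5.4 m/s).

Beaufort force 3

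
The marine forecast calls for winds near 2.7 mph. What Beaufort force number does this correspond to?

2.7 mph = 1.2 m/s, which is Beaufort 1 (light air, 0.3–1.5 m/s).

Beaufort force 1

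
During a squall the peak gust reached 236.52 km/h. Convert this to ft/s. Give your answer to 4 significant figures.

215.6 ft/s

1 km/h = 0.911344 ft/s, so 236.52 × 0.911344 = 215.6 ft/s.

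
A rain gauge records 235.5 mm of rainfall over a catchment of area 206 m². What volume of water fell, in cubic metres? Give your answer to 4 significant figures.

1 mm over 1 m² is 1 L, so volume = 235.5 × 206 = 48513 L = 48.51 m³.

48.51 cubic metres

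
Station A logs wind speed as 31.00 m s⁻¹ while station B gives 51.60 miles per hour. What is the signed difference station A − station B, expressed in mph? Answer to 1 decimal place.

station A: 31.00 m/s = 69.345 mph.
Difference: 69.345 − 51.600 = 17.7 mph.

17.7 mph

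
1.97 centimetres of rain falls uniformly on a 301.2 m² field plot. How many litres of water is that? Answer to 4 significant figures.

5934 litres

Depth: 1.97 cm × 10 = 19.7 mm.
1 mm over 1 m² is 1 L, so volume = 19.7 × 301.2 = 5933.64 L ≈ 5934 L.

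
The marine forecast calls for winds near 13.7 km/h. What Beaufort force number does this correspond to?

13.7 km/h = 3.8 m/s, which is Beaufort 3 (gentle breeze, 3.4–5.4 m/s).

Beaufort force 3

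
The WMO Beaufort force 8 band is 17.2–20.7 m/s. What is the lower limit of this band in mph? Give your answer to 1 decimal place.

38.5 mph

17.2–20.7 m/s × 2.237 = 38.5–46.3 mph.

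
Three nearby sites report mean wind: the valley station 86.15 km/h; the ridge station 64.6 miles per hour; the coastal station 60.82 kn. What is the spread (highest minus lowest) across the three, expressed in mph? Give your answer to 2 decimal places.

the valley station: 86.15 km/h = 53.5311 mph.
the coastal station: 60.82 kt = 69.9904 mph.
Spread: 69.9904 − 53.5311 = 16.46 mph.

16.46 mph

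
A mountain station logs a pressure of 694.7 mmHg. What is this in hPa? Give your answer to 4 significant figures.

926.2 hPa

1 mmHg = 1.33322 hPa, so 694.7 × 1.33322 = 926.2 hPa.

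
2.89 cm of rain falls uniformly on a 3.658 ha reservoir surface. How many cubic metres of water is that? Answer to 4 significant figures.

1057 cubic metres

Depth: 2.89 cm × 10 = 28.9 mm.
Area: 3.658 ha = 36580 m².
1 mm over 1 m² is 1 L, so volume = 28.9 × 36580 = 1057162 L = 1057 m³.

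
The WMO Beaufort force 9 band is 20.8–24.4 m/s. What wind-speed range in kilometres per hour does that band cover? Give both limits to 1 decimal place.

74.9 to 87.8 km/h

20.8–24.4 m/s × 3.6 = 74.9–87.8 km/h.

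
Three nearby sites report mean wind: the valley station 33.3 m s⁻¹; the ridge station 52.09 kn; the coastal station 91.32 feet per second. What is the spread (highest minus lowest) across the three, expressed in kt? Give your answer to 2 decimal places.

12.64 kt

the valley station: 33.3 m/s = 64.7300 kt.
the coastal station: 91.32 ft/s = 54.1056 kt.
Spread: 64.7300 − 52.0900 = 12.64 kt.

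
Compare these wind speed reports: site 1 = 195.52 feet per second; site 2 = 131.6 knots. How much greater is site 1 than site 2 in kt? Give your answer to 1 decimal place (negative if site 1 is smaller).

-15.8 kt

site 1: 195.52 ft/s = 115.842 kt.
Difference: 115.842 − 131.600 = -15.8 kt.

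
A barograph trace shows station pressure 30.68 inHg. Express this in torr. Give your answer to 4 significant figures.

779.3 mmHg

1 inHg = 25.4 mmHg, so 30.68 × 25.4 = 779.3 mmHg.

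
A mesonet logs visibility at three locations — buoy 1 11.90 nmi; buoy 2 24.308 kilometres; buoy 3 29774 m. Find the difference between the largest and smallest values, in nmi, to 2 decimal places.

buoy 2: 24.308 km = 13.1253 nmi.
buoy 3: 29774 m = 16.0767 nmi.
Spread: 16.0767 − 11.9000 = 4.18 nmi.

4.18 nmi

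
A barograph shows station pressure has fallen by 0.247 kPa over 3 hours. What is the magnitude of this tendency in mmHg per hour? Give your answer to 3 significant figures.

0.247 kPa / 3 h × 7.50062 mmHg/kPa = 0.618 mmHg/h.

0.618 mmHg per hour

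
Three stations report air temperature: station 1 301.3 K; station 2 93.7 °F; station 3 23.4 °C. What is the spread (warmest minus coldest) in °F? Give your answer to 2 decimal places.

station 1: 301.3 K = 28.150 °C.
station 2: 93.7 °F = 34.278 °C.
Spread: 34.278 − 23.400 = 10.878 °C = 19.58 °F.

19.58 °F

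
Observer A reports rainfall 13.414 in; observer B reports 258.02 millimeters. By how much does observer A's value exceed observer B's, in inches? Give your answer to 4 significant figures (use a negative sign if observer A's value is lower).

3.256 in

observer B: 258.02 mm = 10.15827 in.
Difference: 13.41400 − 10.15827 = 3.256 in.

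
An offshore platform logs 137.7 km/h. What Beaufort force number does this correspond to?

Beaufort force 12

137.7 km/h = 38.2 m/s, which is Beaufort 12 (hurricane force, ≥32.7 m/s).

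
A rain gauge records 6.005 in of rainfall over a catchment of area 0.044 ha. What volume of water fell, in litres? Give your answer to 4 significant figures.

67110 litres

Depth: 6.005 in × 25.4 = 152.527 mm.
Area: 0.044 ha = 440 m².
1 mm over 1 m² is 1 L, so volume = 152.527 × 440 = 67111.88 L ≈ 67110 L.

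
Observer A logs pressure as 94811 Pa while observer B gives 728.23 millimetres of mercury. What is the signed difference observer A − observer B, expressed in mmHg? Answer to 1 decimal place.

-17.1 mmHg

observer A: 94811 Pa = 711.141 mmHg.
Difference: 711.141 − 728.230 = -17.1 mmHg.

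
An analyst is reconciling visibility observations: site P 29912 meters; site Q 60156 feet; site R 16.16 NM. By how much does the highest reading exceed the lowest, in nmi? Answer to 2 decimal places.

6.26 nmi

site P: 29912 m = 16.1512 nmi.
site Q: 60156 ft = 9.9004 nmi.
Spread: 16.1600 − 9.9004 = 6.26 nmi.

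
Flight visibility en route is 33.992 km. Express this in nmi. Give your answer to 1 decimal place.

1 km = 0.539957 nmi, so 33.992 × 0.539957 = 18.4 nmi.

18.4 nmi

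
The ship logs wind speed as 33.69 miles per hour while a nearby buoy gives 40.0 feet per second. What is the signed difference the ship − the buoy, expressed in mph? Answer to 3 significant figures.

the buoy: 40.0 ft/s = 27.2727 mph.
Difference: 33.6900 − 27.2727 = 6.42 mph.

6.42 mph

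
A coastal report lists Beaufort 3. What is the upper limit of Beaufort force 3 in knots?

10 kt

Beaufort 3 (gentle breeze) spans 7–10 knots.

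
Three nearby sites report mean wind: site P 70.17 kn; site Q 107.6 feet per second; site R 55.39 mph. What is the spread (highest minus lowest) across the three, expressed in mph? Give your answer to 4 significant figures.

25.36 mph

site P: 70.17 kt = 80.7502 mph.
site Q: 107.6 ft/s = 73.3636 mph.
Spread: 80.7502 − 55.3900 = 25.36 mph.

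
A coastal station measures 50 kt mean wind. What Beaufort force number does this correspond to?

Beaufort force 10

50 kt lies in the Beaufort 10 band (storm, 48–55 kt).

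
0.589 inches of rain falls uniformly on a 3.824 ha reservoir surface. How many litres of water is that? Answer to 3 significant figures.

Depth: 0.589 in × 25.4 = 14.9606 mm.
Area: 3.824 ha = 38240 m².
1 mm over 1 m² is 1 L, so volume = 14.9606 × 38240 = 572093.34 L ≈ 572000 L.

572000 litres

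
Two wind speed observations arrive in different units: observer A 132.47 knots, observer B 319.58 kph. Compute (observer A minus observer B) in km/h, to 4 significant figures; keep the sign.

-74.25 km/h

observer A: 132.47 kt = 245.3344 km/h.
Difference: 245.3344 − 319.5800 = -74.25 km/h.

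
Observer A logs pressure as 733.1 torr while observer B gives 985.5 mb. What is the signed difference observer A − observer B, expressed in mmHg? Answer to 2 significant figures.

observer B: 985.5 mb = 739.186 mmHg.
Difference: 733.100 − 739.186 = -6.1 mmHg.

-6.1 mmHg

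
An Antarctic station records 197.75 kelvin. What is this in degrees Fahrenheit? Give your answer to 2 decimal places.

First to °C: -75.40 °C.
Then to °F: -103.72 °F.

-103.72 °F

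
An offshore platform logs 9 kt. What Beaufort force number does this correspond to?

9 kt lies in the Beaufort 3 band (gentle breeze, 7–10 kt).

Beaufort force 3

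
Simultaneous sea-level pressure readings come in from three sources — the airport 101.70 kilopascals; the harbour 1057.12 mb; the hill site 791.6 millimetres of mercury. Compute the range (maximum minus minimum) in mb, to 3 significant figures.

the airport: 101.70 kPa = 1017.000 mb.
the hill site: 791.6 mmHg = 1055.380 mb.
Spread: 1057.120 − 1017.000 = 40.1 mb.

40.1 mb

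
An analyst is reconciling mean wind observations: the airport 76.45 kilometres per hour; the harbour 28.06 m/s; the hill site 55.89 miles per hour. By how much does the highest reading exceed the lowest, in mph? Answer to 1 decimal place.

the airport: 76.45 km/h = 47.504 mph.
the harbour: 28.06 m/s = 62.768 mph.
Spread: 62.768 − 47.504 = 15.3 mph.

15.3 mph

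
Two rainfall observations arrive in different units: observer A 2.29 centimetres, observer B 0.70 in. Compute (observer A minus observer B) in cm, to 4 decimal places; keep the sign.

0.5120 cm

observer B: 0.70 in = 1.778000 cm.
Difference: 2.290000 − 1.778000 = 0.5120 cm.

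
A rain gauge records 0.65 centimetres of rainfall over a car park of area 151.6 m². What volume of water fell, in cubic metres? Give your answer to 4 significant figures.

Depth: 0.65 cm × 10 = 6.5 mm.
1 mm over 1 m² is 1 L, so volume = 6.5 × 151.6 = 985.4 L = 0.9854 m³.

0.9854 cubic metres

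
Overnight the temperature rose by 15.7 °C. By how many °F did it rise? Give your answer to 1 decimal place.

28.3 °F

For a temperature change the 32° offset cancels: Δ°F = 15.7 × 1.8 = 28.3 °F.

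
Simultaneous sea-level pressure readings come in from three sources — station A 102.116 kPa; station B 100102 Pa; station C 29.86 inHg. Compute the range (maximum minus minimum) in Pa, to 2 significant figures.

station A: 102.116 kPa = 102116.00 Pa.
station C: 29.86 inHg = 101117.58 Pa.
Spread: 102116.00 − 100102.00 = 2000 Pa.

2000 Pa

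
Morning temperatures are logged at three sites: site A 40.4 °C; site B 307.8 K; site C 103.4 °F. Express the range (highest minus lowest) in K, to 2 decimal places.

5.75 K

site B: 307.8 K = 34.650 °C.
site C: 103.4 °F = 39.667 °C.
Spread: 40.400 − 34.650 = 5.750 °C.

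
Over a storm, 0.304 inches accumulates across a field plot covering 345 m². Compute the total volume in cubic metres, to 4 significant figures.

Depth: 0.304 in × 25.4 = 7.7216 mm.
1 mm over 1 m² is 1 L, so volume = 7.7216 × 345 = 2663.952 L = 2.664 m³.

2.664 cubic metres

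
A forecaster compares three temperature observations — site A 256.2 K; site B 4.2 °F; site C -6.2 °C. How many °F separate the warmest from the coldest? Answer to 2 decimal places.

site A: 256.2 K = -16.950 °C.
site B: 4.2 °F = -15.444 °C.
Spread: (-6.200) − (-16.950) = 10.750 °C = 19.35 °F.

19.35 °F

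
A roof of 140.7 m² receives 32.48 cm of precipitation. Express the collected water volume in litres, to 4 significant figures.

45700 litres

Depth: 32.48 cm × 10 = 324.8 mm.
1 mm over 1 m² is 1 L, so volume = 324.8 × 140.7 = 45699.36 L ≈ 45700 L.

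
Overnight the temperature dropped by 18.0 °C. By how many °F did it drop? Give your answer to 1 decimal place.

A change of 1 °C equals a change of 1.8 °F: Δ°F = 18.0 × 1.8 = 32.4 °F.

32.4 °F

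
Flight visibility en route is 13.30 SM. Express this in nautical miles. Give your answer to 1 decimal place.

11.6 nmi

1 SM = 0.868976 nmi, so 13.30 × 0.868976 = 11.6 nmi.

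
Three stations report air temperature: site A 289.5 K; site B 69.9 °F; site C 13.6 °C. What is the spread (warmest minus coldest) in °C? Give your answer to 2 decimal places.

site A: 289.5 K = 16.350 °C.
site B: 69.9 °F = 21.056 °C.
Spread: 21.056 − 13.600 = 7.456 °C.

7.46 °C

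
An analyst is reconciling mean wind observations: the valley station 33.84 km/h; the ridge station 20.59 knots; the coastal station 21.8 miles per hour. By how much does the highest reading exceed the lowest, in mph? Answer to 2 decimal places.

2.67 mph

the valley station: 33.84 km/h = 21.0272 mph.
the ridge station: 20.59 kt = 23.6945 mph.
Spread: 23.6945 − 21.0272 = 2.67 mph.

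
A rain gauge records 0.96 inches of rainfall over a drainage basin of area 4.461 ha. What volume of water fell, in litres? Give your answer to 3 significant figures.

Depth: 0.96 in × 25.4 = 24.384 mm.
Area: 4.461 ha = 44610 m².
1 mm over 1 m² is 1 L, so volume = 24.384 × 44610 = 1087770.2 L ≈ 1090000 L.

1090000 litres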